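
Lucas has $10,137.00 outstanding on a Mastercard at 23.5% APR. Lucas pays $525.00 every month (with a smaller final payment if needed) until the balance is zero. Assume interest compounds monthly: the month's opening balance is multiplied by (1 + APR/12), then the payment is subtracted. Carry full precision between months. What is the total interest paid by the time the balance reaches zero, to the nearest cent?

Monthly rate r = 23.5%/12 = 1.95833% = 0.0195833.
Payoff takes n = ⌈−ln(1 − rB₀/P)/ln(1+r)⌉ = ⌈24.493⌉ = 25 payments; the last is $260.09.
Total paid = 24·$525.00 + $260.09 = $12,860.09.
Total interest = total paid − principal = $12,860.09 − $10,137.00 = $2,723.09.

$2,723.09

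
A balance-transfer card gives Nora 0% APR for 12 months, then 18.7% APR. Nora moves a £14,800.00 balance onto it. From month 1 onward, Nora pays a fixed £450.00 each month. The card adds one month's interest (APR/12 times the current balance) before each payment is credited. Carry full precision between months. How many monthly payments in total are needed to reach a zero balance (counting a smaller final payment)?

Promo months 1–12 at r₀ = 0%/12 = 0; months 13+ at r₁ = 18.7%/12 = 0.0155833.
After month 12 (no interest yet): B = £14,800.00 − 12·£450.00 = £9,400.00.
Then at r₁ with £450.00/mo: n₂ = −ln(1 − r₁·B/P)/ln(1+r₁) ≈ 25.47 → 26 more payments.

38 months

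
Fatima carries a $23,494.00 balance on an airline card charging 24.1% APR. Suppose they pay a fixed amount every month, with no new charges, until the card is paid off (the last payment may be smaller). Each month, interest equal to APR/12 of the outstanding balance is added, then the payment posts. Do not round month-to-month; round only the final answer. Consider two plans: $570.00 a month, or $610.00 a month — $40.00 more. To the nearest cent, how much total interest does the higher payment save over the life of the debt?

Monthly rate r = 24.1%/12 = 2.00833% = 0.0200833.
At $570.00/mo: n = ⌈−ln(1 − rB₀/P)/ln(1+r)⌉ = 89 payments (last $264.99); total interest = total paid − $23,494.00 = $26,930.99.
At $610.00/mo: 75 payments (last $418.24); total interest $22,064.24.
Interest saved = $26,930.99 − $22,064.24 = $4,866.75.

$4,866.75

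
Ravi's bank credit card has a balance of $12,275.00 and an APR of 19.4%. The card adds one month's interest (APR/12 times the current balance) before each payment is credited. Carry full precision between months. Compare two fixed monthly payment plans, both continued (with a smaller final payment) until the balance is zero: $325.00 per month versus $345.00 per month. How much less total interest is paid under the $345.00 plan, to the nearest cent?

Monthly rate r = 19.4%/12 = 1.61667% = 0.0161667.
At $325.00/mo: n = ⌈−ln(1 − rB₀/P)/ln(1+r)⌉ = 59 payments (last $263.58); total interest = total paid − $12,275.00 = $6,838.58.
At $345.00/mo: 54 payments (last $133.35); total interest $6,143.35.
Interest saved = $6,838.58 − $6,143.35 = $695.23.

$695.23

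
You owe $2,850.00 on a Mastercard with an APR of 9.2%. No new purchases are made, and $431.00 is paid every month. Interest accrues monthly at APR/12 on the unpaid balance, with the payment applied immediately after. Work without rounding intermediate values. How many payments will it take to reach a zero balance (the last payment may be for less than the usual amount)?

7 months

Monthly rate r = 9.2%/12 = 0.766667% = 0.00766667.
Recurrence: B ← B·(1+r) − $431.00.
Month 1: interest $21.85; balance after payment $2,440.85.
Month 2: interest $18.71; balance after payment $2,028.56.
Closed form: n = −ln(1 − rB₀/P)/ln(1+r) = −ln(0.9493)/ln(1.00767) ≈ 6.812, so the balance reaches zero during payment 7.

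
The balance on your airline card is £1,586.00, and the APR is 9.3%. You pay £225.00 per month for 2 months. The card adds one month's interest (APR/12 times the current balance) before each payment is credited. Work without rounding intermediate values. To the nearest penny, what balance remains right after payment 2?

Monthly rate r = 9.3%/12 = 0.775% = 0.00775.
Each month: B ← B·(1+r) − £225.00.
Month 1: interest £12.29; balance after payment £1,373.29.
Month 2: interest £10.64; balance after payment £1,158.93.

£1,158.93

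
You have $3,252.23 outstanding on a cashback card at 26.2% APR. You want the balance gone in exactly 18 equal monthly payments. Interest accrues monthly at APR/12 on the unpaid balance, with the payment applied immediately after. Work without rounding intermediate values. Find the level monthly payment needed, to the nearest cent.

$220.44

Monthly rate r = 26.2%/12 = 2.18333% = 0.0218333.
Level-payment amortization: P = B₀·r / (1 − (1+r)^(−n)) = 3252.23·0.0218333 / (1 − 1.02183^(−18)).
Denominator 1 − (1+r)^(−18) = 0.322110641.
P = 71.007 / 0.322110641 ≈ 220.44.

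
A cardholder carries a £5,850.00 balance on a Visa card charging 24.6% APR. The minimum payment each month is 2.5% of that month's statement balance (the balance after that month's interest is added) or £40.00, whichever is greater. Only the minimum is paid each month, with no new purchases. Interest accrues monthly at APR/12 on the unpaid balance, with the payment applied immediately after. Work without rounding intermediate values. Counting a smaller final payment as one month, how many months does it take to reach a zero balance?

343 months

Monthly rate r = 24.6%/12 = 2.05% = 0.0205.
While 2.5% of the post-interest balance exceeds £40.00, each month B ← (B·(1+r))·(1 − 0.025), i.e. B shrinks by the factor (1+r)·0.975 = 0.99499.
This holds for months 1–263. Entering month 264 the balance is £1,560.24; 2.5% of the post-interest balance is now below £40.00, so the flat £40.00 minimum applies from here.
From month 264 a fixed £40.00 at rate r clears £1,560.24 in 80 more payments. Total: 263 + 80 = 343 months.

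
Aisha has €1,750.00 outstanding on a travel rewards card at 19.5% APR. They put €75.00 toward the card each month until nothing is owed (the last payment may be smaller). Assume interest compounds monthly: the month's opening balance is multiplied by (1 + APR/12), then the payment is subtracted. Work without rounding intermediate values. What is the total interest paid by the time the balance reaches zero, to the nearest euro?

Monthly rate r = 19.5%/12 = 1.625% = 0.01625.
Payoff takes n = ⌈−ln(1 − rB₀/P)/ln(1+r)⌉ = ⌈29.573⌉ = 30 payments; the last is €43.10.
Total paid = 29·€75.00 + €43.10 = €2,218.10.
Total interest = total paid − principal = €2,218.10 − €1,750.00 = €468.10.

€468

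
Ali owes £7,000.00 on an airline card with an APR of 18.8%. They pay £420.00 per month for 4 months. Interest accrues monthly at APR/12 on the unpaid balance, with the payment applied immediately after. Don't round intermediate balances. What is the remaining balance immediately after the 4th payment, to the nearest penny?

£5,729.19

Monthly rate r = 18.8%/12 = 1.56667% = 0.0156667.
Each month: B ← B·(1+r) − £420.00.
Month 1: interest £109.67; balance after payment £6,689.67.
Month 2: interest £104.80; balance after payment £6,374.47.
Month 3: interest £99.87; balance after payment £6,054.34.
Month 4: interest £94.85; balance after payment £5,729.19.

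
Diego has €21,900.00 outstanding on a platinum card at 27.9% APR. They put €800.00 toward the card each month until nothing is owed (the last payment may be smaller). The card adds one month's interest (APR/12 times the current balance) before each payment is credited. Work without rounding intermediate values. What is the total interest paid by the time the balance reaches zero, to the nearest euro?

€13,321

Monthly rate r = 27.9%/12 = 2.325% = 0.02325.
Payoff takes n = ⌈−ln(1 − rB₀/P)/ln(1+r)⌉ = ⌈44.026⌉ = 45 payments; the last is €21.16.
Total paid = 44·€800.00 + €21.16 = €35,221.16.
Total interest = total paid − principal = €35,221.16 − €21,900.00 = €13,321.16.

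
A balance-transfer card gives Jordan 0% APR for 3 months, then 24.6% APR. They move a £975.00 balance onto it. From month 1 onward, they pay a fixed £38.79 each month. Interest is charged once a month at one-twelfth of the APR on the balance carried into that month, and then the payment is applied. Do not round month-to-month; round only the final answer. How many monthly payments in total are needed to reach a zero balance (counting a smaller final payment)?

Promo months 1–3 at r₀ = 0%/12 = 0; months 4+ at r₁ = 24.6%/12 = 0.0205.
After month 3 (no interest yet): B = £975.00 − 3·£38.79 = £858.63.
Then at r₁ with £38.79/mo: n₂ = −ln(1 − r₁·B/P)/ln(1+r₁) ≈ 29.80 → 30 more payments.

33 months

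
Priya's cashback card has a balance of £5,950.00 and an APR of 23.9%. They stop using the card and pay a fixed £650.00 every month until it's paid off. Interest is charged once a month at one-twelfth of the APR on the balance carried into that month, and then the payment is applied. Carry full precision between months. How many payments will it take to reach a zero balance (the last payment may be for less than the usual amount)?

Monthly rate r = 23.9%/12 = 1.99167% = 0.0199167.
Recurrence: B ← B·(1+r) − £650.00.
Month 1: interest £118.50; balance after payment £5,418.50.
Month 2: interest £107.92; balance after payment £4,876.42.
Closed form: n = −ln(1 − rB₀/P)/ln(1+r) = −ln(0.81769)/ln(1.01992) ≈ 10.206, so the balance reaches zero during payment 11.

11 months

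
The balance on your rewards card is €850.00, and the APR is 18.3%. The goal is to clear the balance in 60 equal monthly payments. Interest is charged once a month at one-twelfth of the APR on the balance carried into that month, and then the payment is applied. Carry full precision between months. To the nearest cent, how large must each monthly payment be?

€21.72

Monthly rate r = 18.3%/12 = 1.525% = 0.01525.
Level-payment amortization: P = B₀·r / (1 − (1+r)^(−n)) = 850.00·0.01525 / (1 − 1.01525^(−60)).
Denominator 1 − (1+r)^(−60) = 0.596707533.
P = 12.9625 / 0.596707533 ≈ 21.72.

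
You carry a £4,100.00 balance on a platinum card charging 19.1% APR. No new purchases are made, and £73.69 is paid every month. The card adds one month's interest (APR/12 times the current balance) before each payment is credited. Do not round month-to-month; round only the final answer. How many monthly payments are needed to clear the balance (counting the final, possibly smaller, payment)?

Monthly rate r = 19.1%/12 = 1.59167% = 0.0159167.
Recurrence: B ← B·(1+r) − £73.69.
Month 1: interest £65.26; balance after payment £4,091.57.
Month 2: interest £65.12; balance after payment £4,083.00.
Closed form: n = −ln(1 − rB₀/P)/ln(1+r) = −ln(0.11442)/ln(1.01592) ≈ 137.283, so the balance reaches zero during payment 138.

138 payments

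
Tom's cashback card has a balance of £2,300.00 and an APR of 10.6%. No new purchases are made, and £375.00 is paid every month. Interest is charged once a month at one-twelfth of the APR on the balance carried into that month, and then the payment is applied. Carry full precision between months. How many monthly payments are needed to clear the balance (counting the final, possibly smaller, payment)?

7 payments

Monthly rate r = 10.6%/12 = 0.883333% = 0.00883333.
Recurrence: B ← B·(1+r) − £375.00.
Month 1: interest £20.32; balance after payment £1,945.32.
Month 2: interest £17.18; balance after payment £1,587.50.
Closed form: n = −ln(1 − rB₀/P)/ln(1+r) = −ln(0.94582)/ln(1.00883) ≈ 6.334, so the balance reaches zero during payment 7.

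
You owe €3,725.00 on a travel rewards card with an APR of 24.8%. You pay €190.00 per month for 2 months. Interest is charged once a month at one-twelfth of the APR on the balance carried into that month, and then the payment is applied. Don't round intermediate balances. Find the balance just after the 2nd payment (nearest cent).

€3,496.63

Monthly rate r = 24.8%/12 = 2.06667% = 0.0206667.
Each month: B ← B·(1+r) − €190.00.
Month 1: interest €76.98; balance after payment €3,611.98.
Month 2: interest €74.65; balance after payment €3,496.63.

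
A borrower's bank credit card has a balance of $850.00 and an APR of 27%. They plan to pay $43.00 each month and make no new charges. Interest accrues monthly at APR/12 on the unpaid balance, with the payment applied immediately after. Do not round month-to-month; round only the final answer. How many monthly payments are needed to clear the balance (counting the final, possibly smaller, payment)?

Monthly rate r = 27%/12 = 2.25% = 0.0225.
Recurrence: B ← B·(1+r) − $43.00.
Month 1: interest $19.12; balance after payment $826.12.
Month 2: interest $18.59; balance after payment $801.71.
Closed form: n = −ln(1 − rB₀/P)/ln(1+r) = −ln(0.55523)/ln(1.0225) ≈ 26.443, so the balance reaches zero during payment 27.

27 months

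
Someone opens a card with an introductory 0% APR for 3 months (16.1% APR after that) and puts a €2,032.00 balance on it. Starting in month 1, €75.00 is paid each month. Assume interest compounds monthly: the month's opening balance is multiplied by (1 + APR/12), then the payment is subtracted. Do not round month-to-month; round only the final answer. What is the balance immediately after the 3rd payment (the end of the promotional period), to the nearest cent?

Promo months 1–3 at r₀ = 0%/12 = 0; months 4+ at r₁ = 16.1%/12 = 0.0134167.
After month 3 (no interest yet): B = €2,032.00 − 3·€75.00 = €1,807.00.

€1,807.00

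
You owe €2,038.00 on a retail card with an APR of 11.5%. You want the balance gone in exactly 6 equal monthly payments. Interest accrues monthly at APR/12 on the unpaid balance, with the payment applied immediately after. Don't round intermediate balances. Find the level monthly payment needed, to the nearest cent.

€351.15

Monthly rate r = 11.5%/12 = 0.958333% = 0.00958333.
Level-payment amortization: P = B₀·r / (1 − (1+r)^(−n)) = 2038.00·0.00958333 / (1 − 1.00958^(−6)).
Denominator 1 − (1+r)^(−6) = 0.055619599.
P = 19.5308 / 0.055619599 ≈ 351.15.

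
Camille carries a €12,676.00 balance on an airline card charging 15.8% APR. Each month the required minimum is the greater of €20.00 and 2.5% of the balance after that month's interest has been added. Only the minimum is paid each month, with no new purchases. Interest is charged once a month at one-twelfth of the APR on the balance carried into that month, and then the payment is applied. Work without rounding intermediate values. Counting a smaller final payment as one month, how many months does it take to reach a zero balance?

Monthly rate r = 15.8%/12 = 1.31667% = 0.0131667.
While 2.5% of the post-interest balance exceeds €20.00, each month B ← (B·(1+r))·(1 − 0.025), i.e. B shrinks by the factor (1+r)·0.975 = 0.98784.
This holds for months 1–227. Entering month 228 the balance is €788.12; 2.5% of the post-interest balance is now below €20.00, so the flat €20.00 minimum applies from here.
From month 228 a fixed €20.00 at rate r clears €788.12 in 56 more payments. Total: 227 + 56 = 283 months.

283 months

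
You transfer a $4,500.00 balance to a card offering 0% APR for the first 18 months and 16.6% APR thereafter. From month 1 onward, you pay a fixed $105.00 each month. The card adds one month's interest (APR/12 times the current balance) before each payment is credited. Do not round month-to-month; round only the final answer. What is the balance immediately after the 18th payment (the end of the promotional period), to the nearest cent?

$2,610.00

Promo months 1–18 at r₀ = 0%/12 = 0; months 19+ at r₁ = 16.6%/12 = 0.0138333.
After month 18 (no interest yet): B = $4,500.00 − 18·$105.00 = $2,610.00.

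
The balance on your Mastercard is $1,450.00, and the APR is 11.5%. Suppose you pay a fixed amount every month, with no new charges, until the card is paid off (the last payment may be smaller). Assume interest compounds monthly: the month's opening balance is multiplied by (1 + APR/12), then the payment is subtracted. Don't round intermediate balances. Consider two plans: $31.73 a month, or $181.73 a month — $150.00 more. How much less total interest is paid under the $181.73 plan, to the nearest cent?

Monthly rate r = 11.5%/12 = 0.958333% = 0.00958333.
At $31.73/mo: n = ⌈−ln(1 − rB₀/P)/ln(1+r)⌉ = 61 payments (last $12.96); total interest = total paid − $1,450.00 = $466.76.
At $181.73/mo: 9 payments (last $62.01); total interest $65.85.
Interest saved = $466.76 − $65.85 = $400.91.

$400.91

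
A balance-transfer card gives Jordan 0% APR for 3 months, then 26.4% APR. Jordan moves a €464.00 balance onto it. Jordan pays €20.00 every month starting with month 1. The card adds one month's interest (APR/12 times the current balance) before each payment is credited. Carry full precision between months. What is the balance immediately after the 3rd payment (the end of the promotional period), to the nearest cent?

€404.00

Promo months 1–3 at r₀ = 0%/12 = 0; months 4+ at r₁ = 26.4%/12 = 0.022.
After month 3 (no interest yet): B = €464.00 − 3·€20.00 = €404.00.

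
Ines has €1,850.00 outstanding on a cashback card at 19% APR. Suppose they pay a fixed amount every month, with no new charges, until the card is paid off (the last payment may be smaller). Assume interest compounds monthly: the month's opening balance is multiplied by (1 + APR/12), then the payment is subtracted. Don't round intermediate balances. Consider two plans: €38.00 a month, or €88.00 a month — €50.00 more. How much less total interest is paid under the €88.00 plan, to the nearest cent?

€1,296.43

Monthly rate r = 19%/12 = 1.58333% = 0.0158333.
At €38.00/mo: n = ⌈−ln(1 − rB₀/P)/ln(1+r)⌉ = 94 payments (last €29.90); total interest = total paid − €1,850.00 = €1,713.90.
At €88.00/mo: 26 payments (last €67.47); total interest €417.47.
Interest saved = €1,713.90 − €417.47 = €1,296.43.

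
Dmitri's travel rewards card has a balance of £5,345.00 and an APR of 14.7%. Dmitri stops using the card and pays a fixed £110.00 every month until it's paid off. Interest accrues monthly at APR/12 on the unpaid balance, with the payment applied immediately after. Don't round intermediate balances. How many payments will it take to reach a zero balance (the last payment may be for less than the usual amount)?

75 months

Monthly rate r = 14.7%/12 = 1.225% = 0.01225.
Recurrence: B ← B·(1+r) − £110.00.
Month 1: interest £65.48; balance after payment £5,300.48.
Month 2: interest £64.93; balance after payment £5,255.41.
Closed form: n = −ln(1 − rB₀/P)/ln(1+r) = −ln(0.40476)/ln(1.01225) ≈ 74.285, so the balance reaches zero during payment 75.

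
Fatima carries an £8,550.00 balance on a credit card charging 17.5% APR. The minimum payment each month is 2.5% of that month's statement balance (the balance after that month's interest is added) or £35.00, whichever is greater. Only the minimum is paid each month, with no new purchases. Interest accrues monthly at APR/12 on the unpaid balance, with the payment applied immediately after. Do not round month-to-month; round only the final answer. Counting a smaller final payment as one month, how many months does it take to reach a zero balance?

Monthly rate r = 17.5%/12 = 1.45833% = 0.0145833.
While 2.5% of the post-interest balance exceeds £35.00, each month B ← (B·(1+r))·(1 − 0.025), i.e. B shrinks by the factor (1+r)·0.975 = 0.98922.
This holds for months 1–169. Entering month 170 the balance is £1,368.90; 2.5% of the post-interest balance is now below £35.00, so the flat £35.00 minimum applies from here.
From month 170 a fixed £35.00 at rate r clears £1,368.90 in 59 more payments. Total: 169 + 59 = 228 months.

228 months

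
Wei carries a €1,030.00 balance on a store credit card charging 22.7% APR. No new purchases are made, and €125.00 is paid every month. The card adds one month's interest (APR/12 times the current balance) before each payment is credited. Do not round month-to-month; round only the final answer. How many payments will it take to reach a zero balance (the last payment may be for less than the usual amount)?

10 months

Monthly rate r = 22.7%/12 = 1.89167% = 0.0189167.
Recurrence: B ← B·(1+r) − €125.00.
Month 1: interest €19.48; balance after payment €924.48.
Month 2: interest €17.49; balance after payment €816.97.
Closed form: n = −ln(1 − rB₀/P)/ln(1+r) = −ln(0.84413)/ln(1.01892) ≈ 9.042, so the balance reaches zero during payment 10.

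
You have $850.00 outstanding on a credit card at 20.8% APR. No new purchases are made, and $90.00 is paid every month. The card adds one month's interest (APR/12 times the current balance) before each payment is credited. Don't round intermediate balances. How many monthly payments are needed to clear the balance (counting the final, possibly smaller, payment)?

11 payments

Monthly rate r = 20.8%/12 = 1.73333% = 0.0173333.
Recurrence: B ← B·(1+r) − $90.00.
Month 1: interest $14.73; balance after payment $774.73.
Month 2: interest $13.43; balance after payment $698.16.
Closed form: n = −ln(1 − rB₀/P)/ln(1+r) = −ln(0.8363)/ln(1.01733) ≈ 10.403, so the balance reaches zero during payment 11.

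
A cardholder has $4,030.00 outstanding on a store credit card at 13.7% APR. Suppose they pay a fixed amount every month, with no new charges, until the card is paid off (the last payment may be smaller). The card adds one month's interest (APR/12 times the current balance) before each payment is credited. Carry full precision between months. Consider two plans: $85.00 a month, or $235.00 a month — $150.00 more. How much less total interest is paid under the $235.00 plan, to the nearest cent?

Monthly rate r = 13.7%/12 = 1.14167% = 0.0114167.
At $85.00/mo: n = ⌈−ln(1 − rB₀/P)/ln(1+r)⌉ = 69 payments (last $55.44); total interest = total paid − $4,030.00 = $1,805.44.
At $235.00/mo: 20 payments (last $45.74); total interest $480.74.
Interest saved = $1,805.44 − $480.74 = $1,324.70.

$1,324.70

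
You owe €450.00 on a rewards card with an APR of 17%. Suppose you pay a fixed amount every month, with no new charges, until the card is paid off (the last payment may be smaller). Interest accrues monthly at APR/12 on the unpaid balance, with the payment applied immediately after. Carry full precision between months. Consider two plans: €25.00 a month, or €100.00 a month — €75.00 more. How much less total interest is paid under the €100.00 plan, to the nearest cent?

€54.74

Monthly rate r = 17%/12 = 1.41667% = 0.0141667.
At €25.00/mo: n = ⌈−ln(1 − rB₀/P)/ln(1+r)⌉ = 21 payments (last €23.16); total interest = total paid − €450.00 = €73.16.
At €100.00/mo: 5 payments (last €68.42); total interest €18.42.
Interest saved = €73.16 − €18.42 = €54.74.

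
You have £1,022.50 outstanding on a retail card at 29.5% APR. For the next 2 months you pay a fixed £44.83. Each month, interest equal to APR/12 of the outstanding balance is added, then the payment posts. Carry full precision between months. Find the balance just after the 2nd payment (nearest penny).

Monthly rate r = 29.5%/12 = 2.45833% = 0.0245833.
Each month: B ← B·(1+r) − £44.83.
Month 1: interest £25.14; balance after payment £1,002.81.
Month 2: interest £24.65; balance after payment £982.63.

£982.63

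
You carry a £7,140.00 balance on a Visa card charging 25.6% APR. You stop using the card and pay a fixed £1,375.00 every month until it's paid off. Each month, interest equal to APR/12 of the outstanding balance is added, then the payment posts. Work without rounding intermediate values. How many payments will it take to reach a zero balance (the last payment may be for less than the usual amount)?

Monthly rate r = 25.6%/12 = 2.13333% = 0.0213333.
Recurrence: B ← B·(1+r) − £1,375.00.
Month 1: interest £152.32; balance after payment £5,917.32.
Month 2: interest £126.24; balance after payment £4,668.56.
Month 3: interest £99.60; balance after payment £3,393.15.
Month 4: interest £72.39; balance after payment £2,090.54.
Month 5: interest £44.60; balance after payment £760.14.
Month 6: interest £16.22; balance after payment £0.00.

6 months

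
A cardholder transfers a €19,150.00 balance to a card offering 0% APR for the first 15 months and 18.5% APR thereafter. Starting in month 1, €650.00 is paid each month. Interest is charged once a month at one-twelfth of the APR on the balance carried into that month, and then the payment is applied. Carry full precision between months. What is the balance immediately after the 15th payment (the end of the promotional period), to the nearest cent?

€9,400.00

Promo months 1–15 at r₀ = 0%/12 = 0; months 16+ at r₁ = 18.5%/12 = 0.0154167.
After month 15 (no interest yet): B = €19,150.00 − 15·€650.00 = €9,400.00.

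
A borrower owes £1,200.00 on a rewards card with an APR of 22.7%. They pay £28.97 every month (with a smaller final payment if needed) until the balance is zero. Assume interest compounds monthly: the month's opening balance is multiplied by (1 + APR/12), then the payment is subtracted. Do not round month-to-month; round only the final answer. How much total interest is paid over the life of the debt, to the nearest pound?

£1,166

Monthly rate r = 22.7%/12 = 1.89167% = 0.0189167.
Payoff takes n = ⌈−ln(1 − rB₀/P)/ln(1+r)⌉ = ⌈81.670⌉ = 82 payments; the last is £19.46.
Total paid = 81·£28.97 + £19.46 = £2,366.03.
Total interest = total paid − principal = £2,366.03 − £1,200.00 = £1,166.03.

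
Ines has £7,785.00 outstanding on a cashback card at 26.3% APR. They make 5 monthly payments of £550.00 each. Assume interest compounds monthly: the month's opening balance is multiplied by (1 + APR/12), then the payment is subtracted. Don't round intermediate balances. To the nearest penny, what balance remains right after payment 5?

£5,803.12

Monthly rate r = 26.3%/12 = 2.19167% = 0.0219167.
Each month: B ← B·(1+r) − £550.00.
Month 1: interest £170.62; balance after payment £7,405.62.
Month 2: interest £162.31; balance after payment £7,017.93.
Month 3: interest £153.81; balance after payment £6,621.74.
Month 4: interest £145.13; balance after payment £6,216.86.
Month 5: interest £136.25; balance after payment £5,803.12.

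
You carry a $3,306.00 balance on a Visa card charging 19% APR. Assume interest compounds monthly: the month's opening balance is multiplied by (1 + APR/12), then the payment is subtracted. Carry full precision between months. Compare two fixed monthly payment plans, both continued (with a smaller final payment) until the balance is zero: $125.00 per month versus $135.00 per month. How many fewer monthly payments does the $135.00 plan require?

Monthly rate r = 19%/12 = 1.58333% = 0.0158333.
At $125.00/mo: n = ⌈−ln(1 − rB₀/P)/ln(1+r)⌉ = 35 payments (last $67.68); total interest = total paid − $3,306.00 = $1,011.68.
At $135.00/mo: 32 payments (last $31.22); total interest $910.22.
Payments saved = 35 − 32 = 3.

3 fewer payments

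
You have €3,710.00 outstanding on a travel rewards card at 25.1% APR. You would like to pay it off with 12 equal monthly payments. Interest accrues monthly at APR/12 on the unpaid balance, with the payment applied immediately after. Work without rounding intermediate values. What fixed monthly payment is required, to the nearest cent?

Monthly rate r = 25.1%/12 = 2.09167% = 0.0209167.
Level-payment amortization: P = B₀·r / (1 − (1+r)^(−n)) = 3710.00·0.0209167 / (1 − 1.02092^(−12)).
Denominator 1 − (1+r)^(−12) = 0.219960717.
P = 77.6008 / 0.219960717 ≈ 352.79.

€352.79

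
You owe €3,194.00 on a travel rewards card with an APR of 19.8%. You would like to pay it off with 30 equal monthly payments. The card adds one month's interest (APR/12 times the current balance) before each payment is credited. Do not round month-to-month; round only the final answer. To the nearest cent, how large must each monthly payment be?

Monthly rate r = 19.8%/12 = 1.65% = 0.0165.
Level-payment amortization: P = B₀·r / (1 − (1+r)^(−n)) = 3194.00·0.0165 / (1 − 1.0165^(−30)).
Denominator 1 − (1+r)^(−30) = 0.387961826.
P = 52.701 / 0.387961826 ≈ 135.84.

€135.84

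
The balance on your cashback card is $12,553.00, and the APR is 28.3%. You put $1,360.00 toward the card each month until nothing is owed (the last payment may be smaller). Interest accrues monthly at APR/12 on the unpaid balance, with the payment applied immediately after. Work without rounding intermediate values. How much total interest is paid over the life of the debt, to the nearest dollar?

Monthly rate r = 28.3%/12 = 2.35833% = 0.0235833.
Payoff takes n = ⌈−ln(1 − rB₀/P)/ln(1+r)⌉ = ⌈10.532⌉ = 11 payments; the last is $727.02.
Total paid = 10·$1,360.00 + $727.02 = $14,327.02.
Total interest = total paid − principal = $14,327.02 − $12,553.00 = $1,774.02.

$1,774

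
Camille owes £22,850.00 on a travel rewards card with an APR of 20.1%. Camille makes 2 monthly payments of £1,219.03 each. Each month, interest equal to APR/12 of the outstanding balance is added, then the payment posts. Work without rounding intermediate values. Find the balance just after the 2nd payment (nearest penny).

£21,163.41

Monthly rate r = 20.1%/12 = 1.675% = 0.01675.
Each month: B ← B·(1+r) − £1,219.03.
Month 1: interest £382.74; balance after payment £22,013.71.
Month 2: interest £368.73; balance after payment £21,163.41.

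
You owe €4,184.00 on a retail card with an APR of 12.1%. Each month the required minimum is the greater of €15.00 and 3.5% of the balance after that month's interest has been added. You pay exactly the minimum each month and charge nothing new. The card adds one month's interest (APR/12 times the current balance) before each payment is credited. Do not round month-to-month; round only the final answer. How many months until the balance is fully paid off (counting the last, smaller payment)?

123 months

Monthly rate r = 12.1%/12 = 1.00833% = 0.0100833.
While 3.5% of the post-interest balance exceeds €15.00, each month B ← (B·(1+r))·(1 − 0.035), i.e. B shrinks by the factor (1+r)·0.965 = 0.97473.
This holds for months 1–90. Entering month 91 the balance is €418.02; 3.5% of the post-interest balance is now below €15.00, so the flat €15.00 minimum applies from here.
From month 91 a fixed €15.00 at rate r clears €418.02 in 33 more payments. Total: 90 + 33 = 123 months.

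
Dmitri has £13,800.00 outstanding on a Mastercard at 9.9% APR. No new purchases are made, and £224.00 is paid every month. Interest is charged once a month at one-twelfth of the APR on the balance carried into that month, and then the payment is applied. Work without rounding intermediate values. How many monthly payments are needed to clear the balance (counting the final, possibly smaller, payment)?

Monthly rate r = 9.9%/12 = 0.825% = 0.00825.
Recurrence: B ← B·(1+r) − £224.00.
Month 1: interest £113.85; balance after payment £13,689.85.
Month 2: interest £112.94; balance after payment £13,578.79.
Closed form: n = −ln(1 − rB₀/P)/ln(1+r) = −ln(0.49174)/ln(1.00825) ≈ 86.391, so the balance reaches zero during payment 87.

87 payments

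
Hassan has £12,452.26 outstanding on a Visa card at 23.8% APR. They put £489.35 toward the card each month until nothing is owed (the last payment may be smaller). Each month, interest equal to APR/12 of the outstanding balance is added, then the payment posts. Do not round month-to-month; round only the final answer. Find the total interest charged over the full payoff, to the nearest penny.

Monthly rate r = 23.8%/12 = 1.98333% = 0.0198333.
Payoff takes n = ⌈−ln(1 − rB₀/P)/ln(1+r)⌉ = ⌈35.774⌉ = 36 payments; the last is £379.53.
Total paid = 35·£489.35 + £379.53 = £17,506.78.
Total interest = total paid − principal = £17,506.78 − £12,452.26 = £5,054.52.

£5,054.52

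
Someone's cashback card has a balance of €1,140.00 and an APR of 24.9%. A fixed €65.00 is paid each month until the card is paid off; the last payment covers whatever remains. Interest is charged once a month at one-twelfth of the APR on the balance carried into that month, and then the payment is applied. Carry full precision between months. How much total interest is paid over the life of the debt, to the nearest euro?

€292

Monthly rate r = 24.9%/12 = 2.075% = 0.02075.
Payoff takes n = ⌈−ln(1 − rB₀/P)/ln(1+r)⌉ = ⌈22.030⌉ = 23 payments; the last is €1.94.
Total paid = 22·€65.00 + €1.94 = €1,431.94.
Total interest = total paid − principal = €1,431.94 − €1,140.00 = €291.94.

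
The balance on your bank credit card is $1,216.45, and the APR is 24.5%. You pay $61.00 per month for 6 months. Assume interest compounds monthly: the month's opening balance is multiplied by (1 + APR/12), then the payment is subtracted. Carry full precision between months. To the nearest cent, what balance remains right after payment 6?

Monthly rate r = 24.5%/12 = 2.04167% = 0.0204167.
Each month: B ← B·(1+r) − $61.00.
Month 1: interest $24.84; balance after payment $1,180.29.
Month 2: interest $24.10; balance after payment $1,143.38.
Month 3: interest $23.34; balance after payment $1,105.73.
Month 4: interest $22.58; balance after payment $1,067.30.
Month 5: interest $21.79; balance after payment $1,028.09.
Month 6: interest $20.99; balance after payment $988.08.

$988.08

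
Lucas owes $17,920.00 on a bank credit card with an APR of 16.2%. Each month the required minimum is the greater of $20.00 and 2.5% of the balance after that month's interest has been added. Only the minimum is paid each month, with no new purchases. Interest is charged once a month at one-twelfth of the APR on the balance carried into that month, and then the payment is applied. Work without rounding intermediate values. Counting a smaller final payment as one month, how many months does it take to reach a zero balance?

319 months

Monthly rate r = 16.2%/12 = 1.35% = 0.0135.
While 2.5% of the post-interest balance exceeds $20.00, each month B ← (B·(1+r))·(1 − 0.025), i.e. B shrinks by the factor (1+r)·0.975 = 0.98816.
This holds for months 1–263. Entering month 264 the balance is $781.99; 2.5% of the post-interest balance is now below $20.00, so the flat $20.00 minimum applies from here.
From month 264 a fixed $20.00 at rate r clears $781.99 in 56 more payments. Total: 263 + 56 = 319 months.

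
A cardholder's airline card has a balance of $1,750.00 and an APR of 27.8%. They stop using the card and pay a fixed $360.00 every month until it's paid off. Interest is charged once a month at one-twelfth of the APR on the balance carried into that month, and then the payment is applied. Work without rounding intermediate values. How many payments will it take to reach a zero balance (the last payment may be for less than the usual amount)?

6 payments

Monthly rate r = 27.8%/12 = 2.31667% = 0.0231667.
Recurrence: B ← B·(1+r) − $360.00.
Month 1: interest $40.54; balance after payment $1,430.54.
Month 2: interest $33.14; balance after payment $1,103.68.
Month 3: interest $25.57; balance after payment $769.25.
Month 4: interest $17.82; balance after payment $427.07.
Month 5: interest $9.89; balance after payment $76.97.
Month 6: interest $1.78; balance after payment $0.00.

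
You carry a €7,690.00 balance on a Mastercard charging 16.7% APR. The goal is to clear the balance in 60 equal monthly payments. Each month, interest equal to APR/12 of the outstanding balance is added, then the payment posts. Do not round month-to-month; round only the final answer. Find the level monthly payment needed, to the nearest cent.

€189.88

Monthly rate r = 16.7%/12 = 1.39167% = 0.0139167.
Level-payment amortization: P = B₀·r / (1 − (1+r)^(−n)) = 7690.00·0.0139167 / (1 − 1.01392^(−60)).
Denominator 1 − (1+r)^(−60) = 0.563620561.
P = 107.019 / 0.563620561 ≈ 189.88.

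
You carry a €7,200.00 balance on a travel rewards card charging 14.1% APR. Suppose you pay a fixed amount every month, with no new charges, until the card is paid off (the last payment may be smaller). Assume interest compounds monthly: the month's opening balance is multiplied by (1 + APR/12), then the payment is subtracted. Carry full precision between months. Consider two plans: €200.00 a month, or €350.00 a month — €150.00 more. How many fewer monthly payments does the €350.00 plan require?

24 fewer payments

Monthly rate r = 14.1%/12 = 1.175% = 0.01175.
At €200.00/mo: n = ⌈−ln(1 − rB₀/P)/ln(1+r)⌉ = 48 payments (last €15.19); total interest = total paid − €7,200.00 = €2,215.19.
At €350.00/mo: 24 payments (last €240.75); total interest €1,090.75.
Payments saved = 48 − 24 = 24.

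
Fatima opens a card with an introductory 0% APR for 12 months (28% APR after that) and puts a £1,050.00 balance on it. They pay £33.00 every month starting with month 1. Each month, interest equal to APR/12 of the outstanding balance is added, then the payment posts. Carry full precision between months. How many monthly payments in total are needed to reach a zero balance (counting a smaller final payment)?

Promo months 1–12 at r₀ = 0%/12 = 0; months 13+ at r₁ = 28%/12 = 0.0233333.
After month 12 (no interest yet): B = £1,050.00 − 12·£33.00 = £654.00.
Then at r₁ with £33.00/mo: n₂ = −ln(1 − r₁·B/P)/ln(1+r₁) ≈ 26.91 → 27 more payments.

39 payments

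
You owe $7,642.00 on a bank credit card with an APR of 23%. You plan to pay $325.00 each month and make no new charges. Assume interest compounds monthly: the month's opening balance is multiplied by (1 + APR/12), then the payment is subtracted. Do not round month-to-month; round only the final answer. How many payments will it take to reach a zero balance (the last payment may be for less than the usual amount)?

Monthly rate r = 23%/12 = 1.91667% = 0.0191667.
Recurrence: B ← B·(1+r) − $325.00.
Month 1: interest $146.47; balance after payment $7,463.47.
Month 2: interest $143.05; balance after payment $7,281.52.
Closed form: n = −ln(1 − rB₀/P)/ln(1+r) = −ln(0.54932)/ln(1.01917) ≈ 31.555, so the balance reaches zero during payment 32.

32 months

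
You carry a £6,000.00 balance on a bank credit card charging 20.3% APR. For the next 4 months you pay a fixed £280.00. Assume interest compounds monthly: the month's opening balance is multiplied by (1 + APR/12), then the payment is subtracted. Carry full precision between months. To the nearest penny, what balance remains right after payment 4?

£5,267.68

Monthly rate r = 20.3%/12 = 1.69167% = 0.0169167.
Each month: B ← B·(1+r) − £280.00.
Month 1: interest £101.50; balance after payment £5,821.50.
Month 2: interest £98.48; balance after payment £5,639.98.
Month 3: interest £95.41; balance after payment £5,455.39.
Month 4: interest £92.29; balance after payment £5,267.68.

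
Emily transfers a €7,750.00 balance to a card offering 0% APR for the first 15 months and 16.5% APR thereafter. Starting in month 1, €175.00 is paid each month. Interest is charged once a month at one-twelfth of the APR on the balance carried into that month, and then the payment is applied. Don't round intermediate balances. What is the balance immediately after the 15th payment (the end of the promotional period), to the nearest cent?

Promo months 1–15 at r₀ = 0%/12 = 0; months 16+ at r₁ = 16.5%/12 = 0.01375.
After month 15 (no interest yet): B = €7,750.00 − 15·€175.00 = €5,125.00.

€5,125.00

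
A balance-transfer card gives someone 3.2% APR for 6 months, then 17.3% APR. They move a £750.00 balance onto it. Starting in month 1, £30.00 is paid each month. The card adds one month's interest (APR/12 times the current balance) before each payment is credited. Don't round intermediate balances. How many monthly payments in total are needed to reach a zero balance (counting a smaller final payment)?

Promo months 1–6 at r₀ = 3.2%/12 = 0.00266667; months 7+ at r₁ = 17.3%/12 = 0.0144167.
After month 6: iterate B ← B·(1+r₀) − £30.00 for 6 months → £580.88.
Then at r₁ with £30.00/mo: n₂ = −ln(1 − r₁·B/P)/ln(1+r₁) ≈ 22.87 → 23 more payments.

29 payments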